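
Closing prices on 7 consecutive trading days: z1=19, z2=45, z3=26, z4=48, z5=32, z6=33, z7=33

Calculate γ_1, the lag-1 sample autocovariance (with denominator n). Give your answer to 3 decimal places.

Mean z̄ = (19 + 45 + 26 + 48 + 32 + 33 + 33)/7 = 33.7143
Σ_{t=1}^{6}(z_t−z̄)(z_{t+1}−z̄) = -386.0816
γ_1 = -386.0816 / 7 = -55.155

-55.155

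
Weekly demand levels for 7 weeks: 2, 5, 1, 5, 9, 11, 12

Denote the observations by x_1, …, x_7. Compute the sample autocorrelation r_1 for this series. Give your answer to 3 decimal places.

Mean x̄ = (2 + 5 + 1 + 5 + 9 + 11 + 12)/7 = 6.4286
Deviations from mean: -4.4286, -1.4286, -5.4286, -1.4286, 2.5714, 4.5714, 5.5714
Numerator Σ_{t=1}^{6}(x_t−x̄)(x_{t+1}−x̄) = 55.3878
Denominator Σ(x_t−x̄)² = 111.7143
r_1 = 55.3878 / 111.7143 = 0.496

0.496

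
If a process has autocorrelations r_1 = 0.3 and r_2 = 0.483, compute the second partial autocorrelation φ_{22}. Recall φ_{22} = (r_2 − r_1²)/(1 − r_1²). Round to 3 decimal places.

φ_{22} = (r_2 − r_1²) / (1 − r_1²)
r_1² = (0.3)² = 0.09
Numerator = 0.483 − 0.0900 = 0.3930; denominator = 1 − 0.0900 = 0.9100
φ_{22} = 0.3930 / 0.9100 = 0.432

0.432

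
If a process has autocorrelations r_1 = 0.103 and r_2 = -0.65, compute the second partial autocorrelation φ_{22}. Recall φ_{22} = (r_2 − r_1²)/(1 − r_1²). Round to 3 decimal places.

φ_{22} = (r_2 − r_1²) / (1 − r_1²)
r_1² = (0.103)² = 0.010609
Numerator = -0.65 − 0.0106 = -0.6606; denominator = 1 − 0.0106 = 0.9894
φ_{22} = -0.6606 / 0.9894 = -0.668

-0.668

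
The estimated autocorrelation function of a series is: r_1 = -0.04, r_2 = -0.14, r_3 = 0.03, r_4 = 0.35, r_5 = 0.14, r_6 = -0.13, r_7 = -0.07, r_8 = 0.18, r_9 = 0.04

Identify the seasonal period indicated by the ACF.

The largest autocorrelation is r_4 = 0.35, with a weaker echo at lag 8 (0.18); the remaining lags stay at or below 0.14.
The dominant spike at lag 4 indicates a seasonal period of 4.

4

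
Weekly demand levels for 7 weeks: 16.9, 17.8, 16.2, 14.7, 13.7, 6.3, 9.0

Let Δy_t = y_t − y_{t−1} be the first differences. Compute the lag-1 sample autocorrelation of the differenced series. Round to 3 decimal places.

First differences Δy: 0.9, -1.6, -1.5, -1.0, -7.4, 2.7
Mean of differences = -1.3167
Numerator Σ(Δy_t−Δȳ)(Δy_{t+1}−Δȳ) = -26.9953
Denominator Σ(Δy_t−Δȳ)² = 58.2683
r_1(Δy) = -26.9953 / 58.2683 = -0.463

-0.463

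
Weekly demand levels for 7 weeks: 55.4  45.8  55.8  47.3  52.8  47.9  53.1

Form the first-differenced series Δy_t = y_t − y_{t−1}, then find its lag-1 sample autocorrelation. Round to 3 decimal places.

-0.811

First differences Δy: -9.6, 10.0, -8.5, 5.5, -4.9, 5.2
Mean of differences = -0.3833
Numerator Σ(Δy_t−Δȳ)(Δy_{t+1}−Δȳ) = -279.5219
Denominator Σ(Δy_t−Δȳ)² = 344.8283
r_1(Δy) = -279.5219 / 344.8283 = -0.811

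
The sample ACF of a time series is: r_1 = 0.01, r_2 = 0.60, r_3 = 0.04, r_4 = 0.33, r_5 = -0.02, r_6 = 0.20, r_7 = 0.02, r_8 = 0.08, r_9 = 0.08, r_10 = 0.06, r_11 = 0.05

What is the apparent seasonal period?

2

The largest autocorrelation is r_2 = 0.60, with weaker echoes at lags 4 (0.33) and 6 (0.20); the remaining lags stay at or below 0.08.
The dominant spike at lag 2 indicates a seasonal period of 2.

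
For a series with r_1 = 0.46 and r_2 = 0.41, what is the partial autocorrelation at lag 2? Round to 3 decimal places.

φ_{22} = (r_2 − r_1²) / (1 − r_1²)
r_1² = (0.46)² = 0.2116
Numerator = 0.41 − 0.2116 = 0.1984; denominator = 1 − 0.2116 = 0.7884
φ_{22} = 0.1984 / 0.7884 = 0.252

0.252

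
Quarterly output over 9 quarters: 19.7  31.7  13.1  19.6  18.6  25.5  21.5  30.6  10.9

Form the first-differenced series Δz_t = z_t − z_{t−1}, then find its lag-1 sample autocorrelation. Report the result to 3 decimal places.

-0.570

First differences Δz: 12.0, -18.6, 6.5, -1.0, 6.9, -4.0, 9.1, -19.7
Mean of differences = -1.1000
Numerator Σ(Δz_t−Δz̄)(Δz_{t+1}−Δz̄) = -603.1900
Denominator Σ(Δz_t−Δz̄)² = 1058.0400
r_1(Δz) = -603.1900 / 1058.0400 = -0.570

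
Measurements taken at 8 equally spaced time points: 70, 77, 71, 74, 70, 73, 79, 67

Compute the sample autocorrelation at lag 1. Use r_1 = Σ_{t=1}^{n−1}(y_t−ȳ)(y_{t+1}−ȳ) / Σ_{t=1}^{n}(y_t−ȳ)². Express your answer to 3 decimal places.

Mean ȳ = (70 + 77 + 71 + 74 + 70 + 73 + 79 + 67)/8 = 72.6250
Σ(y_t−ȳ)(y_{t+1}−ȳ) = (-11.4844) + (-7.1094) + (-2.2344) + (-3.6094) + (-0.9844) + (2.3906) + (-35.8594) = -58.8906
Denominator Σ(y_t−ȳ)² = 109.8750
r_1 = -58.8906 / 109.8750 = -0.536

-0.536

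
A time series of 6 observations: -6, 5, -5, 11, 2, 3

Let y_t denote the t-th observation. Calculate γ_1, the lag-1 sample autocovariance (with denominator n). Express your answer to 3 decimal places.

-17.741

Mean ȳ = (-6 + 5 − 5 + 11 + 2 + 3)/6 = 1.6667
Σ_{t=1}^{5}(y_t−ȳ)(y_{t+1}−ȳ) = -106.4444
γ_1 = -106.4444 / 6 = -17.741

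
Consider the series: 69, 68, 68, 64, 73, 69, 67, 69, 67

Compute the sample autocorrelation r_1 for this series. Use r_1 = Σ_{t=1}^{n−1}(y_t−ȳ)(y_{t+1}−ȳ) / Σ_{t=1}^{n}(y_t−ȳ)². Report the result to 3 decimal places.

-0.406

Mean ȳ = (69 + 68 + 68 + 64 + 73 + 69 + 67 + 69 + 67)/9 = 68.2222
Numerator Σ_{t=1}^{8}(y_t−ȳ)(y_{t+1}−ȳ) = -18.4938
Denominator Σ(y_t−ȳ)² = 45.5556
r_1 = -18.4938 / 45.5556 = -0.406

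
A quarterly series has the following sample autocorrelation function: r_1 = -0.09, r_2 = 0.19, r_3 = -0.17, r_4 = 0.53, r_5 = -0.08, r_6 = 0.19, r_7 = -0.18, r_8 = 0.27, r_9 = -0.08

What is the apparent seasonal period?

The largest autocorrelation is r_4 = 0.53, with a weaker echo at lag 8 (0.27); the remaining lags stay at or below 0.19.
The dominant spike at lag 4 indicates a seasonal period of 4.

4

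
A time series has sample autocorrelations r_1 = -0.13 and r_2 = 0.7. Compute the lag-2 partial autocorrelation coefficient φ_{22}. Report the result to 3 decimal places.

φ_{22} = (r_2 − r_1²) / (1 − r_1²)
r_1² = (-0.13)² = 0.0169
Numerator = 0.7 − 0.0169 = 0.6831; denominator = 1 − 0.0169 = 0.9831
φ_{22} = 0.6831 / 0.9831 = 0.695

0.695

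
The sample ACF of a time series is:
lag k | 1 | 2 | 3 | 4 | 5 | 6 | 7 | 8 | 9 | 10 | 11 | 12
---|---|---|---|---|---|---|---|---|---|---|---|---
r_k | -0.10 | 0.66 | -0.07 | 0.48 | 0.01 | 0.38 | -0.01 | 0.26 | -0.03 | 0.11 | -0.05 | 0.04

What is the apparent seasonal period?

The largest autocorrelation is r_2 = 0.66, with weaker echoes at lags 4 (0.48), 6 (0.38) and 8 (0.26); the remaining lags stay at or below 0.11.
The dominant spike at lag 2 indicates a seasonal period of 2.

2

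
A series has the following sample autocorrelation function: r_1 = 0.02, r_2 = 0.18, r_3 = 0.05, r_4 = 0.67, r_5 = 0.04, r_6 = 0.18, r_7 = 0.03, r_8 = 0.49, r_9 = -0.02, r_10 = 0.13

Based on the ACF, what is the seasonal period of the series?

The largest autocorrelation is r_4 = 0.67, with a weaker echo at lag 8 (0.49); the remaining lags stay at or below 0.18.
The dominant spike at lag 4 indicates a seasonal period of 4.

4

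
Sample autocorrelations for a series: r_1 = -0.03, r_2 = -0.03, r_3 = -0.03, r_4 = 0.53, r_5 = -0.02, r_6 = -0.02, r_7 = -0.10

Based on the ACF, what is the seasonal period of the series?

The largest autocorrelation is r_4 = 0.53; the remaining lags stay at or below -0.02.
The dominant spike at lag 4 indicates a seasonal period of 4.

4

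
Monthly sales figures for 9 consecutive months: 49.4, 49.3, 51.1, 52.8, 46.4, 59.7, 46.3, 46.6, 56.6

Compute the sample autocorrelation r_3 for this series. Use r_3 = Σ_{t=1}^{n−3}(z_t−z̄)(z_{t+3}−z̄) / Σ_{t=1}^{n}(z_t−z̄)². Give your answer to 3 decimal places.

0.375

Mean z̄ = (49.4 + 49.3 + 51.1 + 52.8 + 46.4 + 59.7 + 46.3 + 46.6 + 56.6)/9 = 50.9111
Numerator Σ_{t=1}^{6}(z_t−z̄)(z_{t+3}−z̄) = 66.8107
Denominator Σ(z_t−z̄)² = 178.2889
r_3 = 66.8107 / 178.2889 = 0.375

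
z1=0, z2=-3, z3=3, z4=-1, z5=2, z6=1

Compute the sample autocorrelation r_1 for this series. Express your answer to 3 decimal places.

-0.533

Mean z̄ = (0 − 3 + 3 − 1 + 2 + 1)/6 = 0.3333
Deviations from mean: -0.3333, -3.3333, 2.6667, -1.3333, 1.6667, 0.6667
Σ(z_t−z̄)(z_{t+1}−z̄) = (1.1111) + (-8.8889) + (-3.5556) + (-2.2222) + (1.1111) = -12.4444
Denominator Σ(z_t−z̄)² = 23.3333
r_1 = -12.4444 / 23.3333 = -0.533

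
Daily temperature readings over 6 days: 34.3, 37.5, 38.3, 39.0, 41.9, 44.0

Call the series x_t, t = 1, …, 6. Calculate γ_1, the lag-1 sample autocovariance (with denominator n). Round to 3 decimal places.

3.743

Mean x̄ = (34.3 + 37.5 + 38.3 + 39.0 + 41.9 + 44.0)/6 = 39.1667
Deviations: -4.8667, -1.6667, -0.8667, -0.1667, 2.7333, 4.8333
Σ_{t=1}^{5}(x_t−x̄)(x_{t+1}−x̄) = 22.4556
γ_1 = 22.4556 / 6 = 3.743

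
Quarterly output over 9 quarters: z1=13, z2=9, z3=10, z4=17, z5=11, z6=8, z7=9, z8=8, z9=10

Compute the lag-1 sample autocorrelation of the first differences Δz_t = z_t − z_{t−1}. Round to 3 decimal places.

-0.237

First differences Δz: -4, 1, 7, -6, -3, 1, -1, 2
Mean of differences = -0.3750
Numerator Σ(Δz_t−Δz̄)(Δz_{t+1}−Δz̄) = -27.5156
Denominator Σ(Δz_t−Δz̄)² = 115.8750
r_1(Δz) = -27.5156 / 115.8750 = -0.237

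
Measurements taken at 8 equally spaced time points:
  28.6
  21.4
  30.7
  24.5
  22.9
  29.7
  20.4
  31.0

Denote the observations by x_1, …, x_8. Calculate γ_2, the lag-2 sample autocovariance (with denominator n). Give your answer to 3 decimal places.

4.281

Mean x̄ = (28.6 + 21.4 + 30.7 + 24.5 + 22.9 + 29.7 + 20.4 + 31.0)/8 = 26.1500
Σ_{t=1}^{6}(x_t−x̄)(x_{t+2}−x̄) = 34.2450
γ_2 = 34.2450 / 8 = 4.281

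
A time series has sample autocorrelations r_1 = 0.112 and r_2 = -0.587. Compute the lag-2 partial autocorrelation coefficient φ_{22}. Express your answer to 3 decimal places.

-0.607

φ_{22} = (r_2 − r_1²) / (1 − r_1²)
r_1² = (0.112)² = 0.012544
Numerator = -0.587 − 0.0125 = -0.5995; denominator = 1 − 0.0125 = 0.9875
φ_{22} = -0.5995 / 0.9875 = -0.607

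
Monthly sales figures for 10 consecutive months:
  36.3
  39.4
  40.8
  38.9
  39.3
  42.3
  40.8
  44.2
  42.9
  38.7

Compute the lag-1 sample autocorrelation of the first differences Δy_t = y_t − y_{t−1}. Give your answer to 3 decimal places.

-0.131

First differences Δy: 3.1, 1.4, -1.9, 0.4, 3.0, -1.5, 3.4, -1.3, -4.2
Mean of differences = 0.2667
Numerator Σ(Δy_t−Δȳ)(Δy_{t+1}−Δȳ) = -7.4444
Denominator Σ(Δy_t−Δȳ)² = 56.8400
r_1(Δy) = -7.4444 / 56.8400 = -0.131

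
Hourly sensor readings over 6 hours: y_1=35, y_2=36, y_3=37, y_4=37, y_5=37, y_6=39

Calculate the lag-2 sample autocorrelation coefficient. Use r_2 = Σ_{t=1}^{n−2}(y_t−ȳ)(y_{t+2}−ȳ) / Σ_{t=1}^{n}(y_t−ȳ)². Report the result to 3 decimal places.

Mean ȳ = (35 + 36 + 37 + 37 + 37 + 39)/6 = 36.8333
Deviations from mean: -1.8333, -0.8333, 0.1667, 0.1667, 0.1667, 2.1667
Σ(y_t−ȳ)(y_{t+2}−ȳ) = (-0.3056) + (-0.1389) + (0.0278) + (0.3611) = -0.0556
Denominator Σ(y_t−ȳ)² = 8.8333
r_2 = -0.0556 / 8.8333 = -0.006

-0.006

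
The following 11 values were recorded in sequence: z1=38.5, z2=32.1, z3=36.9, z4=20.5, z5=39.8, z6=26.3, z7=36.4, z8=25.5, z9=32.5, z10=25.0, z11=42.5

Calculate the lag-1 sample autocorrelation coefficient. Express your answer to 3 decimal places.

Mean z̄ = (38.5 + 32.1 + 36.9 + 20.5 + 39.8 + 26.3 + 36.4 + 25.5 + 32.5 + 25.0 + 42.5)/11 = 32.3636
Numerator Σ_{t=1}^{10}(z_t−z̄)(z_{t+1}−z̄) = -318.7050
Denominator Σ(z_t−z̄)² = 511.5055
r_1 = -318.7050 / 511.5055 = -0.623

-0.623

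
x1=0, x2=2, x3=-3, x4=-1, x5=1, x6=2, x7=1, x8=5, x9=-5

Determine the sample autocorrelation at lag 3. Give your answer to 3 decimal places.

-0.152

Mean x̄ = (0 + 2 − 3 − 1 + 1 + 2 + 1 + 5 − 5)/9 = 0.2222
Numerator Σ_{t=1}^{6}(x_t−x̄)(x_{t+3}−x̄) = -10.5926
Denominator Σ(x_t−x̄)² = 69.5556
r_3 = -10.5926 / 69.5556 = -0.152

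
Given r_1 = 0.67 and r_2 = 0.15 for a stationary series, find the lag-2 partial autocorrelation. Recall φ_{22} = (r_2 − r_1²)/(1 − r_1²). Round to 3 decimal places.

-0.542

φ_{22} = (r_2 − r_1²) / (1 − r_1²)
r_1² = (0.67)² = 0.4489
Numerator = 0.15 − 0.4489 = -0.2989; denominator = 1 − 0.4489 = 0.5511
φ_{22} = -0.2989 / 0.5511 = -0.542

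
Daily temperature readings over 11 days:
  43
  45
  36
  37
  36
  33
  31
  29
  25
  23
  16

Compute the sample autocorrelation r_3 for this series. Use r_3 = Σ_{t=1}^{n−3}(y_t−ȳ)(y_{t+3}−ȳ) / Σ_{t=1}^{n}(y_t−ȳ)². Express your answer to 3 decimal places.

0.192

Mean ȳ = (43 + 45 + 36 + 37 + 36 + 33 + 31 + 29 + 25 + 23 + 16)/11 = 32.1818
Numerator Σ_{t=1}^{8}(y_t−ȳ)(y_{t+3}−ȳ) = 142.8099
Denominator Σ(y_t−ȳ)² = 743.6364
r_3 = 142.8099 / 743.6364 = 0.192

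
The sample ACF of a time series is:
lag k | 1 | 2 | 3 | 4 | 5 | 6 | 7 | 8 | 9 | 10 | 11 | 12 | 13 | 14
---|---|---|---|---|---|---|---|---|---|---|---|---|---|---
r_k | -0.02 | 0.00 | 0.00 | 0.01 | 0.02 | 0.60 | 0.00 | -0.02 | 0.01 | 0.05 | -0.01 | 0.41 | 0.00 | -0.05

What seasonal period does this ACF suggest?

6

The largest autocorrelation is r_6 = 0.60, with a weaker echo at lag 12 (0.41); the remaining lags stay at or below 0.05.
The dominant spike at lag 6 indicates a seasonal period of 6.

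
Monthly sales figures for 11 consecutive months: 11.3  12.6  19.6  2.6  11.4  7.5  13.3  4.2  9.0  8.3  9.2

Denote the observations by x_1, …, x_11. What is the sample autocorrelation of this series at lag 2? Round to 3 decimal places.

0.242

Mean x̄ = (11.3 + 12.6 + 19.6 + 2.6 + 11.4 + 7.5 + 13.3 + 4.2 + 9.0 + 8.3 + 9.2)/11 = 9.9091
Numerator Σ_{t=1}^{9}(x_t−x̄)(x_{t+2}−x̄) = 51.4253
Denominator Σ(x_t−x̄)² = 212.5491
r_2 = 51.4253 / 212.5491 = 0.242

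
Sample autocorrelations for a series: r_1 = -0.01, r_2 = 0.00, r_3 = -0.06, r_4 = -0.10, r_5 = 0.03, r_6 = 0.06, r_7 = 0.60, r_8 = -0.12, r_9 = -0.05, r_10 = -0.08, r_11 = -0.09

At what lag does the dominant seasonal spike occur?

The largest autocorrelation is r_7 = 0.60; the remaining lags stay at or below 0.06.
The dominant spike at lag 7 indicates a seasonal period of 7.

7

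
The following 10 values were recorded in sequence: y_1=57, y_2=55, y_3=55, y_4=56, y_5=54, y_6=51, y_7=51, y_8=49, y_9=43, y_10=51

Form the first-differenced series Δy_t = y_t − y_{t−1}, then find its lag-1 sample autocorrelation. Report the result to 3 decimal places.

First differences Δy: -2, 0, 1, -2, -3, 0, -2, -6, 8
Mean of differences = -0.6667
Numerator Σ(Δy_t−Δȳ)(Δy_{t+1}−Δȳ) = -40.4444
Denominator Σ(Δy_t−Δȳ)² = 118.0000
r_1(Δy) = -40.4444 / 118.0000 = -0.343

-0.343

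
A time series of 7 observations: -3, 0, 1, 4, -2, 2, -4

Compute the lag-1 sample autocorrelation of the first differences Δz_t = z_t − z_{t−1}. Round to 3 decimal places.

-0.559

First differences Δz: 3, 1, 3, -6, 4, -6
Mean of differences = -0.1667
Numerator Σ(Δz_t−Δz̄)(Δz_{t+1}−Δz̄) = -59.6944
Denominator Σ(Δz_t−Δz̄)² = 106.8333
r_1(Δz) = -59.6944 / 106.8333 = -0.559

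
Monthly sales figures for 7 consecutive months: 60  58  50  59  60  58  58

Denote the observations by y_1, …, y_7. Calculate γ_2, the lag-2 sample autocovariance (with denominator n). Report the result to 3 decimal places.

-4.930

Mean ȳ = (60 + 58 + 50 + 59 + 60 + 58 + 58)/7 = 57.5714
Σ_{t=1}^{5}(y_t−ȳ)(y_{t+2}−ȳ) = -34.5102
γ_2 = -34.5102 / 7 = -4.930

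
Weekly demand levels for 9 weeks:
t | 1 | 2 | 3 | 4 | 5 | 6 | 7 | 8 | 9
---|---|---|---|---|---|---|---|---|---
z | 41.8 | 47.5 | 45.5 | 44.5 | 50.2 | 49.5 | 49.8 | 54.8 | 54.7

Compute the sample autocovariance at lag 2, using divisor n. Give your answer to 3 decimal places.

Mean z̄ = (41.8 + 47.5 + 45.5 + 44.5 + 50.2 + 49.5 + 49.8 + 54.8 + 54.7)/9 = 48.7000
Σ_{t=1}^{7}(z_t−z̄)(z_{t+2}−z̄) = 32.0900
γ_2 = 32.0900 / 9 = 3.566

3.566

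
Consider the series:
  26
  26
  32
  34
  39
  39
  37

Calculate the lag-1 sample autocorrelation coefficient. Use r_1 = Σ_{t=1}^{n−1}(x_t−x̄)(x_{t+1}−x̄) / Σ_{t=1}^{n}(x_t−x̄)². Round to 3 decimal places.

0.638

Mean x̄ = (26 + 26 + 32 + 34 + 39 + 39 + 37)/7 = 33.2857
Deviations from mean: -7.2857, -7.2857, -1.2857, 0.7143, 5.7143, 5.7143, 3.7143
Σ(x_t−x̄)(x_{t+1}−x̄) = (53.0816) + (9.3673) + (-0.9184) + (4.0816) + (32.6531) + (21.2245) = 119.4898
Denominator Σ(x_t−x̄)² = 187.4286
r_1 = 119.4898 / 187.4286 = 0.638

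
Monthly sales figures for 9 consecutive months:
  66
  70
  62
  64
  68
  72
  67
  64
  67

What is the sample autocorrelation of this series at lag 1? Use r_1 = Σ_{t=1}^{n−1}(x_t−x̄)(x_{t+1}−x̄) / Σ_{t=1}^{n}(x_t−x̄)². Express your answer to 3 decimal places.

Mean x̄ = (66 + 70 + 62 + 64 + 68 + 72 + 67 + 64 + 67)/9 = 66.6667
Numerator Σ_{t=1}^{8}(x_t−x̄)(x_{t+1}−x̄) = -1.7778
Denominator Σ(x_t−x̄)² = 78.0000
r_1 = -1.7778 / 78.0000 = -0.023

-0.023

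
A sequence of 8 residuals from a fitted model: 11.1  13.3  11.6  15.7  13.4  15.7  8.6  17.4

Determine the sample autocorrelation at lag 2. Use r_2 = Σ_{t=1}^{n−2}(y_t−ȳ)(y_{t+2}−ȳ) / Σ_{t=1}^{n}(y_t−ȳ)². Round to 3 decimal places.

0.319

Mean ȳ = (11.1 + 13.3 + 11.6 + 15.7 + 13.4 + 15.7 + 8.6 + 17.4)/8 = 13.3500
Σ(y_t−ȳ)(y_{t+2}−ȳ) = (3.9375) + (-0.1175) + (-0.0875) + (5.5225) + (-0.2375) + (9.5175) = 18.5350
Denominator Σ(y_t−ȳ)² = 58.1400
r_2 = 18.5350 / 58.1400 = 0.319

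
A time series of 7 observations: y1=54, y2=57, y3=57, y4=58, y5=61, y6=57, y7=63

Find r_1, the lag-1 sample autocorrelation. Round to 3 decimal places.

-0.057

Mean ȳ = (54 + 57 + 57 + 58 + 61 + 57 + 63)/7 = 58.1429
Deviations from mean: -4.1429, -1.1429, -1.1429, -0.1429, 2.8571, -1.1429, 4.8571
Numerator Σ_{t=1}^{6}(y_t−ȳ)(y_{t+1}−ȳ) = -3.0204
Denominator Σ(y_t−ȳ)² = 52.8571
r_1 = -3.0204 / 52.8571 = -0.057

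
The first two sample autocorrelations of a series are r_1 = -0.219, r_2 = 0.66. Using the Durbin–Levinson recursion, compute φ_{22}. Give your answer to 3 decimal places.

0.643

φ_{22} = (r_2 − r_1²) / (1 − r_1²)
r_1² = (-0.219)² = 0.047961
Numerator = 0.66 − 0.0480 = 0.6120; denominator = 1 − 0.0480 = 0.9520
φ_{22} = 0.6120 / 0.9520 = 0.643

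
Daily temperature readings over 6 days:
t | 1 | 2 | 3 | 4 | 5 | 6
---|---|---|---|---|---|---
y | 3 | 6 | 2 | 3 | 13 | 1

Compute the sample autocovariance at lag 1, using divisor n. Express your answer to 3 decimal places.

-7.630

Mean ȳ = (3 + 6 + 2 + 3 + 13 + 1)/6 = 4.6667
Deviations: -1.6667, 1.3333, -2.6667, -1.6667, 8.3333, -3.6667
Σ_{t=1}^{5}(y_t−ȳ)(y_{t+1}−ȳ) = -45.7778
γ_1 = -45.7778 / 6 = -7.630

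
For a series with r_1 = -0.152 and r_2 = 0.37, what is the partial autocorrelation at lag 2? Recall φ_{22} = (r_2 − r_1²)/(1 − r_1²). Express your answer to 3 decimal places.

0.355

φ_{22} = (r_2 − r_1²) / (1 − r_1²)
r_1² = (-0.152)² = 0.023104
Numerator = 0.37 − 0.0231 = 0.3469; denominator = 1 − 0.0231 = 0.9769
φ_{22} = 0.3469 / 0.9769 = 0.355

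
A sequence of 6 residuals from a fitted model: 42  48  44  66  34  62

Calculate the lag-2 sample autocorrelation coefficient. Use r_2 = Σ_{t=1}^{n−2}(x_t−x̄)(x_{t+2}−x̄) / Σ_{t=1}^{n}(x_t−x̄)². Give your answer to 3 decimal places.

Mean x̄ = (42 + 48 + 44 + 66 + 34 + 62)/6 = 49.3333
Deviations from mean: -7.3333, -1.3333, -5.3333, 16.6667, -15.3333, 12.6667
Numerator Σ_{t=1}^{4}(x_t−x̄)(x_{t+2}−x̄) = 309.7778
Denominator Σ(x_t−x̄)² = 757.3333
r_2 = 309.7778 / 757.3333 = 0.409

0.409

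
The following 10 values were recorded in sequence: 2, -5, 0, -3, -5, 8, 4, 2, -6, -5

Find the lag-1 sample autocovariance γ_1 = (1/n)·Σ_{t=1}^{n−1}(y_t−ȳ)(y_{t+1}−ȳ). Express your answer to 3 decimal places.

Mean ȳ = (2 − 5 + 0 − 3 − 5 + 8 + 4 + 2 − 6 − 5)/10 = -0.8000
Σ_{t=1}^{9}(y_t−ȳ)(y_{t+1}−ȳ) = 18.3600
γ_1 = 18.3600 / 10 = 1.836

1.836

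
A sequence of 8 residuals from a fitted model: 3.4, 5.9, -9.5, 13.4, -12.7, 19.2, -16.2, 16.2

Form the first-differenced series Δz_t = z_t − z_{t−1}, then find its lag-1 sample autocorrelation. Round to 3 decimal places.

First differences Δz: 2.5, -15.4, 22.9, -26.1, 31.9, -35.4, 32.4
Mean of differences = 1.8286
Numerator Σ(Δz_t−Δz̄)(Δz_{t+1}−Δz̄) = -4060.5922
Denominator Σ(Δz_t−Δz̄)² = 4746.1543
r_1(Δz) = -4060.5922 / 4746.1543 = -0.856

-0.856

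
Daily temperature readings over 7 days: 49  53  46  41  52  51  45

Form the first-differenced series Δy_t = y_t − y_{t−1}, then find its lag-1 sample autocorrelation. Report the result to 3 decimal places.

First differences Δy: 4, -7, -5, 11, -1, -6
Mean of differences = -0.6667
Numerator Σ(Δy_t−Δȳ)(Δy_{t+1}−Δȳ) = -54.7778
Denominator Σ(Δy_t−Δȳ)² = 245.3333
r_1(Δy) = -54.7778 / 245.3333 = -0.223

-0.223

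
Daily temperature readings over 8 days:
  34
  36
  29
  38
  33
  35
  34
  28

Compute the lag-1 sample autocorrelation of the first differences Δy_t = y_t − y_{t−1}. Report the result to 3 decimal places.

First differences Δy: 2, -7, 9, -5, 2, -1, -6
Mean of differences = -0.8571
Numerator Σ(Δy_t−Δȳ)(Δy_{t+1}−Δȳ) = -130.4490
Denominator Σ(Δy_t−Δȳ)² = 194.8571
r_1(Δy) = -130.4490 / 194.8571 = -0.669

-0.669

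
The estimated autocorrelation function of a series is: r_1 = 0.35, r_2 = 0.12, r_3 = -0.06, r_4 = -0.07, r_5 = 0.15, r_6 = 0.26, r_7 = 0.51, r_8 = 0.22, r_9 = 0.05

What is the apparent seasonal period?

7

The largest autocorrelation is r_7 = 0.51; the remaining lags stay at or below 0.35. The elevated value at lag 1 (0.35), dropping to 0.12 at lag 2, reflects decaying short-term dependence rather than seasonality.
The dominant spike at lag 7 indicates a seasonal period of 7.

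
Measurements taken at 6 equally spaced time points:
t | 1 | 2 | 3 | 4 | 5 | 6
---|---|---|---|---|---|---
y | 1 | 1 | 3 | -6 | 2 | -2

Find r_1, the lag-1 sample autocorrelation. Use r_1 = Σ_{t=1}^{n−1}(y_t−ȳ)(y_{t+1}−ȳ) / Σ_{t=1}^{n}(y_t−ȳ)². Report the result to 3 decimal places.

-0.548

Mean ȳ = (1 + 1 + 3 − 6 + 2 − 2)/6 = -0.1667
Deviations from mean: 1.1667, 1.1667, 3.1667, -5.8333, 2.1667, -1.8333
Σ(y_t−ȳ)(y_{t+1}−ȳ) = (1.3611) + (3.6944) + (-18.4722) + (-12.6389) + (-3.9722) = -30.0278
Denominator Σ(y_t−ȳ)² = 54.8333
r_1 = -30.0278 / 54.8333 = -0.548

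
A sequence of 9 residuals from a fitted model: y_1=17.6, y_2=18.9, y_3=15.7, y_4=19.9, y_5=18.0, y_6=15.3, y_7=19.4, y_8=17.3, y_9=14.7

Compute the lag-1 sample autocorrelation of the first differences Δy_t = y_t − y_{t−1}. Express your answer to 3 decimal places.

First differences Δy: 1.3, -3.2, 4.2, -1.9, -2.7, 4.1, -2.1, -2.6
Mean of differences = -0.3625
Numerator Σ(Δy_t−Δȳ)(Δy_{t+1}−Δȳ) = -35.3814
Denominator Σ(Δy_t−Δȳ)² = 67.3988
r_1(Δy) = -35.3814 / 67.3988 = -0.525

-0.525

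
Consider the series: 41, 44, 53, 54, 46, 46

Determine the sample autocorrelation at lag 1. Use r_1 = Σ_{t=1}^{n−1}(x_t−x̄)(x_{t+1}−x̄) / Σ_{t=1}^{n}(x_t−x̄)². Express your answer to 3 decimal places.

Mean x̄ = (41 + 44 + 53 + 54 + 46 + 46)/6 = 47.3333
Deviations from mean: -6.3333, -3.3333, 5.6667, 6.6667, -1.3333, -1.3333
Σ(x_t−x̄)(x_{t+1}−x̄) = (21.1111) + (-18.8889) + (37.7778) + (-8.8889) + (1.7778) = 32.8889
Denominator Σ(x_t−x̄)² = 131.3333
r_1 = 32.8889 / 131.3333 = 0.250

0.250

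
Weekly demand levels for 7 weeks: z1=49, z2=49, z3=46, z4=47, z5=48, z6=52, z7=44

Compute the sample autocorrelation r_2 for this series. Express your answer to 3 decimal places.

Mean z̄ = (49 + 49 + 46 + 47 + 48 + 52 + 44)/7 = 47.8571
Numerator Σ_{t=1}^{5}(z_t−z̄)(z_{t+2}−z̄) = -7.4694
Denominator Σ(z_t−z̄)² = 38.8571
r_2 = -7.4694 / 38.8571 = -0.192

-0.192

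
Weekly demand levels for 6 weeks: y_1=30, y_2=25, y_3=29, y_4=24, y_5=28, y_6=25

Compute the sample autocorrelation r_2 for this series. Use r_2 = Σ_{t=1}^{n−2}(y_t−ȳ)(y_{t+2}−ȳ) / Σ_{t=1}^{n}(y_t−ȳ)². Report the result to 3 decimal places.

0.641

Mean ȳ = (30 + 25 + 29 + 24 + 28 + 25)/6 = 26.8333
Σ(y_t−ȳ)(y_{t+2}−ȳ) = (6.8611) + (5.1944) + (2.5278) + (5.1944) = 19.7778
Denominator Σ(y_t−ȳ)² = 30.8333
r_2 = 19.7778 / 30.8333 = 0.641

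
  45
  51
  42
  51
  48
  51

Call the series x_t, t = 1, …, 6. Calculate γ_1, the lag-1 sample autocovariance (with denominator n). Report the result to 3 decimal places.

Mean x̄ = (45 + 51 + 42 + 51 + 48 + 51)/6 = 48.0000
Deviations: -3.0000, 3.0000, -6.0000, 3.0000, 0.0000, 3.0000
Σ_{t=1}^{5}(x_t−x̄)(x_{t+1}−x̄) = -45.0000
γ_1 = -45.0000 / 6 = -7.500

-7.500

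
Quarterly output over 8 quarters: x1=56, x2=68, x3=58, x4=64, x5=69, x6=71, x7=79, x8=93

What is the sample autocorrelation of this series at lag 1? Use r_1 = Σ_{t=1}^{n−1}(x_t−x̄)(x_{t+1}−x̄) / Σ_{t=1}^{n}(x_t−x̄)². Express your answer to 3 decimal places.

Mean x̄ = (56 + 68 + 58 + 64 + 69 + 71 + 79 + 93)/8 = 69.7500
Deviations from mean: -13.7500, -1.7500, -11.7500, -5.7500, -0.7500, 1.2500, 9.2500, 23.2500
Numerator Σ_{t=1}^{7}(x_t−x̄)(x_{t+1}−x̄) = 342.1875
Denominator Σ(x_t−x̄)² = 991.5000
r_1 = 342.1875 / 991.5000 = 0.345

0.345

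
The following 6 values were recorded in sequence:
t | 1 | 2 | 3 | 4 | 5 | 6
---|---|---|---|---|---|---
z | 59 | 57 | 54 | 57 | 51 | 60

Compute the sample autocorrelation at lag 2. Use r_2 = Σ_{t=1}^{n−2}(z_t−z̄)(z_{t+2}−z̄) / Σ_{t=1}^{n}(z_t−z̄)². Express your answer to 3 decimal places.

0.165

Mean z̄ = (59 + 57 + 54 + 57 + 51 + 60)/6 = 56.3333
Deviations from mean: 2.6667, 0.6667, -2.3333, 0.6667, -5.3333, 3.6667
Σ(z_t−z̄)(z_{t+2}−z̄) = (-6.2222) + (0.4444) + (12.4444) + (2.4444) = 9.1111
Denominator Σ(z_t−z̄)² = 55.3333
r_2 = 9.1111 / 55.3333 = 0.165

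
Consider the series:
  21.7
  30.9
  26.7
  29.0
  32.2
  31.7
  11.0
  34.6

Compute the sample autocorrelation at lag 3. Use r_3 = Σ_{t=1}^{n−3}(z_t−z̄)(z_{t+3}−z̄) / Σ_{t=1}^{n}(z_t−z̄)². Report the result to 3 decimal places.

Mean z̄ = (21.7 + 30.9 + 26.7 + 29.0 + 32.2 + 31.7 + 11.0 + 34.6)/8 = 27.2250
Σ(z_t−z̄)(z_{t+3}−z̄) = (-9.8069) + (18.2831) + (-2.3494) + (-28.7994) + (36.6906) = 14.0181
Denominator Σ(z_t−z̄)² = 409.8750
r_3 = 14.0181 / 409.8750 = 0.034

0.034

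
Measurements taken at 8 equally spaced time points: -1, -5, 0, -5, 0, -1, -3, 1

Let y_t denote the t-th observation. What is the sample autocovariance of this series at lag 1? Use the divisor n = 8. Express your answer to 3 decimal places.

Mean ȳ = (-1 − 5 + 0 − 5 + 0 − 1 − 3 + 1)/8 = -1.7500
Deviations: 0.7500, -3.2500, 1.7500, -3.2500, 1.7500, 0.7500, -1.2500, 2.7500
Σ_{t=1}^{7}(y_t−ȳ)(y_{t+1}−ȳ) = -22.5625
γ_1 = -22.5625 / 8 = -2.820

-2.820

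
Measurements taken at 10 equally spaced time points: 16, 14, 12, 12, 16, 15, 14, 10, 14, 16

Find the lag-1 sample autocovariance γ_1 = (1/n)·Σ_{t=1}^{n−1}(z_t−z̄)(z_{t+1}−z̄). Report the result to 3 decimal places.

Mean z̄ = (16 + 14 + 12 + 12 + 16 + 15 + 14 + 10 + 14 + 16)/10 = 13.9000
Σ_{t=1}^{9}(z_t−z̄)(z_{t+1}−z̄) = 1.4900
γ_1 = 1.4900 / 10 = 0.149

0.149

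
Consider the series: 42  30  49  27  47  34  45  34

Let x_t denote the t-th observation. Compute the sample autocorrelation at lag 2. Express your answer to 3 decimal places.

0.728

Mean x̄ = (42 + 30 + 49 + 27 + 47 + 34 + 45 + 34)/8 = 38.5000
Deviations from mean: 3.5000, -8.5000, 10.5000, -11.5000, 8.5000, -4.5000, 6.5000, -4.5000
Σ(x_t−x̄)(x_{t+2}−x̄) = (36.7500) + (97.7500) + (89.2500) + (51.7500) + (55.2500) + (20.2500) = 351.0000
Denominator Σ(x_t−x̄)² = 482.0000
r_2 = 351.0000 / 482.0000 = 0.728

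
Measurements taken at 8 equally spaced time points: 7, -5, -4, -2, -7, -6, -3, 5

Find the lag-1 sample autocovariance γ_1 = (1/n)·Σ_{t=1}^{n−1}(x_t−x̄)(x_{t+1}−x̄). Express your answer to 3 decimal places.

Mean x̄ = (7 − 5 − 4 − 2 − 7 − 6 − 3 + 5)/8 = -1.8750
Σ_{t=1}^{7}(x_t−x̄)(x_{t+1}−x̄) = -2.1406
γ_1 = -2.1406 / 8 = -0.268

-0.268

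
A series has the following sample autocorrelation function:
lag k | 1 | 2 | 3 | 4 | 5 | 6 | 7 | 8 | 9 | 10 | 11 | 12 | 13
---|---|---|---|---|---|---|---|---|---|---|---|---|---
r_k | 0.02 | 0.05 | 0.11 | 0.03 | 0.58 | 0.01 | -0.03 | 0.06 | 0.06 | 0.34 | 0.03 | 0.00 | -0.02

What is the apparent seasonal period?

The largest autocorrelation is r_5 = 0.58, with a weaker echo at lag 10 (0.34); the remaining lags stay at or below 0.11.
The dominant spike at lag 5 indicates a seasonal period of 5.

5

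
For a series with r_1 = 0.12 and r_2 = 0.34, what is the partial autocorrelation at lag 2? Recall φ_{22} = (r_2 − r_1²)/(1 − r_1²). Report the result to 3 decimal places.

0.330

φ_{22} = (r_2 − r_1²) / (1 − r_1²)
r_1² = (0.12)² = 0.0144
Numerator = 0.34 − 0.0144 = 0.3256; denominator = 1 − 0.0144 = 0.9856
φ_{22} = 0.3256 / 0.9856 = 0.330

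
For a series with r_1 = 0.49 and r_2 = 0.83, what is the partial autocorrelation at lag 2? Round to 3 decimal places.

0.776

φ_{22} = (r_2 − r_1²) / (1 − r_1²)
r_1² = (0.49)² = 0.2401
Numerator = 0.83 − 0.2401 = 0.5899; denominator = 1 − 0.2401 = 0.7599
φ_{22} = 0.5899 / 0.7599 = 0.776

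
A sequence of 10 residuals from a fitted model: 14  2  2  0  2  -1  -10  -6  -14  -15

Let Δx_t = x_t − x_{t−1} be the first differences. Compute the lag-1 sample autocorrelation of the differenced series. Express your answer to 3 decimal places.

First differences Δx: -12, 0, -2, 2, -3, -9, 4, -8, -1
Mean of differences = -3.2222
Numerator Σ(Δx_t−Δx̄)(Δx_{t+1}−Δx̄) = -104.9383
Denominator Σ(Δx_t−Δx̄)² = 229.5556
r_1(Δx) = -104.9383 / 229.5556 = -0.457

-0.457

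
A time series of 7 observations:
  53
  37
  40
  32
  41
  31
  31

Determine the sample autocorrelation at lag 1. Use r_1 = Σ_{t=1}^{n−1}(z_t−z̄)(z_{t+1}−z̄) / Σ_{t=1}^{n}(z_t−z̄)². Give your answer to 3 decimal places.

Mean z̄ = (53 + 37 + 40 + 32 + 41 + 31 + 31)/7 = 37.8571
Σ(z_t−z̄)(z_{t+1}−z̄) = (-12.9796) + (-1.8367) + (-12.5510) + (-18.4082) + (-21.5510) + (47.0204) = -20.3061
Denominator Σ(z_t−z̄)² = 372.8571
r_1 = -20.3061 / 372.8571 = -0.054

-0.054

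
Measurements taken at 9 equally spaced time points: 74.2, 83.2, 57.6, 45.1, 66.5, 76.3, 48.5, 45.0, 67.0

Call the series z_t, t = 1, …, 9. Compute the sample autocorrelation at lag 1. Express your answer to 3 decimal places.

Mean z̄ = (74.2 + 83.2 + 57.6 + 45.1 + 66.5 + 76.3 + 48.5 + 45.0 + 67.0)/9 = 62.6000
Numerator Σ_{t=1}^{8}(z_t−z̄)(z_{t+1}−z̄) = 186.1900
Denominator Σ(z_t−z̄)² = 1621.0000
r_1 = 186.1900 / 1621.0000 = 0.115

0.115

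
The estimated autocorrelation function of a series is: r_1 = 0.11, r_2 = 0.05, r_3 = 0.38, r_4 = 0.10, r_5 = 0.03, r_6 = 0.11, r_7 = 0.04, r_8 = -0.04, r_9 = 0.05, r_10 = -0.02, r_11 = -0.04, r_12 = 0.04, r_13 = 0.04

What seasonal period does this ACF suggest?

3

The largest autocorrelation is r_3 = 0.38; the remaining lags stay at or below 0.11.
The dominant spike at lag 3 indicates a seasonal period of 3.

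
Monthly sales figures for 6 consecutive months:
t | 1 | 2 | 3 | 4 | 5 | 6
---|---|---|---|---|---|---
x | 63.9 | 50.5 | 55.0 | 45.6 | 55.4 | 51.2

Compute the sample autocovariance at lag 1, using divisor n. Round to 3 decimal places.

Mean x̄ = (63.9 + 50.5 + 55.0 + 45.6 + 55.4 + 51.2)/6 = 53.6000
Deviations: 10.3000, -3.1000, 1.4000, -8.0000, 1.8000, -2.4000
Σ_{t=1}^{5}(x_t−x̄)(x_{t+1}−x̄) = -66.1900
γ_1 = -66.1900 / 6 = -11.032

-11.032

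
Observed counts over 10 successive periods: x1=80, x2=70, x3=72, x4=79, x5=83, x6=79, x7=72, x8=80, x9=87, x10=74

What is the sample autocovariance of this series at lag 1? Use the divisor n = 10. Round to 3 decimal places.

-0.096

Mean x̄ = (80 + 70 + 72 + 79 + 83 + 79 + 72 + 80 + 87 + 74)/10 = 77.6000
Σ_{t=1}^{9}(x_t−x̄)(x_{t+1}−x̄) = -0.9600
γ_1 = -0.9600 / 10 = -0.096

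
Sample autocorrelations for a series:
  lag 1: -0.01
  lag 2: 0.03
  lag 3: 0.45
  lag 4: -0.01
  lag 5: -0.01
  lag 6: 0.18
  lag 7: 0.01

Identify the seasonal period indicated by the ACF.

3

The largest autocorrelation is r_3 = 0.45, with a weaker echo at lag 6 (0.18); the remaining lags stay at or below 0.03.
The dominant spike at lag 3 indicates a seasonal period of 3.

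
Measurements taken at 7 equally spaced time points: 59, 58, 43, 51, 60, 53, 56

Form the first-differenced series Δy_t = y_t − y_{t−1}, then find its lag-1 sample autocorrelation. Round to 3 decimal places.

First differences Δy: -1, -15, 8, 9, -7, 3
Mean of differences = -0.5000
Numerator Σ(Δy_t−Δȳ)(Δy_{t+1}−Δȳ) = -119.7500
Denominator Σ(Δy_t−Δȳ)² = 427.5000
r_1(Δy) = -119.7500 / 427.5000 = -0.280

-0.280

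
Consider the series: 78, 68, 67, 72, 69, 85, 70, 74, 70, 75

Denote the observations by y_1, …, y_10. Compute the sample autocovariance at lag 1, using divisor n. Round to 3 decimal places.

-8.284

Mean ȳ = (78 + 68 + 67 + 72 + 69 + 85 + 70 + 74 + 70 + 75)/10 = 72.8000
Σ_{t=1}^{9}(y_t−ȳ)(y_{t+1}−ȳ) = -82.8400
γ_1 = -82.8400 / 10 = -8.284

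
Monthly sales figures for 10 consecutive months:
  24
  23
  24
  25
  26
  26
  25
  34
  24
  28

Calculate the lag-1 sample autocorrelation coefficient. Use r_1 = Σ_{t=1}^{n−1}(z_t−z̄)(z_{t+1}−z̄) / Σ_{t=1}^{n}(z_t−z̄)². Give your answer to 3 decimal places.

-0.155

Mean z̄ = (24 + 23 + 24 + 25 + 26 + 26 + 25 + 34 + 24 + 28)/10 = 25.9000
Numerator Σ_{t=1}^{9}(z_t−z̄)(z_{t+1}−z̄) = -14.1100
Denominator Σ(z_t−z̄)² = 90.9000
r_1 = -14.1100 / 90.9000 = -0.155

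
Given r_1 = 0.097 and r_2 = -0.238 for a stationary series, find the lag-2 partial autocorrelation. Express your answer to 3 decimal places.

-0.250

φ_{22} = (r_2 − r_1²) / (1 − r_1²)
r_1² = (0.097)² = 0.009409
Numerator = -0.238 − 0.0094 = -0.2474; denominator = 1 − 0.0094 = 0.9906
φ_{22} = -0.2474 / 0.9906 = -0.250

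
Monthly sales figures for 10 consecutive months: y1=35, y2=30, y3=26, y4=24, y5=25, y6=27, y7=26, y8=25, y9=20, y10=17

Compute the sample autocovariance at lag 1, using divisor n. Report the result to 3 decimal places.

9.425

Mean ȳ = (35 + 30 + 26 + 24 + 25 + 27 + 26 + 25 + 20 + 17)/10 = 25.5000
Σ_{t=1}^{9}(y_t−ȳ)(y_{t+1}−ȳ) = 94.2500
γ_1 = 94.2500 / 10 = 9.425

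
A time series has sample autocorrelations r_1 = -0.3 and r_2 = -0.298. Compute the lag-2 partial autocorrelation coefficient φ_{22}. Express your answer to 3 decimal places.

φ_{22} = (r_2 − r_1²) / (1 − r_1²)
r_1² = (-0.3)² = 0.09
Numerator = -0.298 − 0.0900 = -0.3880; denominator = 1 − 0.0900 = 0.9100
φ_{22} = -0.3880 / 0.9100 = -0.426

-0.426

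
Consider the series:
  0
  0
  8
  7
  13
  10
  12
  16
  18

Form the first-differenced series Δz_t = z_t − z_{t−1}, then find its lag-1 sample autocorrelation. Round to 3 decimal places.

-0.674

First differences Δz: 0, 8, -1, 6, -3, 2, 4, 2
Mean of differences = 2.2500
Numerator Σ(Δz_t−Δz̄)(Δz_{t+1}−Δz̄) = -63.0625
Denominator Σ(Δz_t−Δz̄)² = 93.5000
r_1(Δz) = -63.0625 / 93.5000 = -0.674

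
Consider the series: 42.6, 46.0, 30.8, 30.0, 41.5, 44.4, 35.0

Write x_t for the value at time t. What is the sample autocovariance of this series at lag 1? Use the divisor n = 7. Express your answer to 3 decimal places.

Mean x̄ = (42.6 + 46.0 + 30.8 + 30.0 + 41.5 + 44.4 + 35.0)/7 = 38.6143
Deviations: 3.9857, 7.3857, -7.8143, -8.6143, 2.8857, 5.7857, -3.6143
Σ_{t=1}^{6}(x_t−x̄)(x_{t+1}−x̄) = 9.9641
γ_1 = 9.9641 / 7 = 1.423

1.423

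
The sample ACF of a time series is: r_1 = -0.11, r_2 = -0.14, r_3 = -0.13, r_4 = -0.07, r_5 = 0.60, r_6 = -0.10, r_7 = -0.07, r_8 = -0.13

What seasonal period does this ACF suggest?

The largest autocorrelation is r_5 = 0.60; the remaining lags stay at or below -0.07.
The dominant spike at lag 5 indicates a seasonal period of 5.

5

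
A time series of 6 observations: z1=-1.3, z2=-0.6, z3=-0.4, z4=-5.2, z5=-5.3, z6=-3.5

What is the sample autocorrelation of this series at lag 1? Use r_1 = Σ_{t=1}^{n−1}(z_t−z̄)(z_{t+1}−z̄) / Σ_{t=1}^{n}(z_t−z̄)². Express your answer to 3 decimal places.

0.418

Mean z̄ = (-1.3 − 0.6 − 0.4 − 5.2 − 5.3 − 3.5)/6 = -2.7167
Deviations from mean: 1.4167, 2.1167, 2.3167, -2.4833, -2.5833, -0.7833
Σ(z_t−z̄)(z_{t+1}−z̄) = (2.9986) + (4.9036) + (-5.7531) + (6.4153) + (2.0236) = 10.5881
Denominator Σ(z_t−z̄)² = 25.3083
r_1 = 10.5881 / 25.3083 = 0.418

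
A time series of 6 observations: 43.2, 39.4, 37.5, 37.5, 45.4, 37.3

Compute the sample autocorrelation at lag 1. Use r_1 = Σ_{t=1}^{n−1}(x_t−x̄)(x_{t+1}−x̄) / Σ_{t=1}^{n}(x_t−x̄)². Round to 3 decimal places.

-0.374

Mean x̄ = (43.2 + 39.4 + 37.5 + 37.5 + 45.4 + 37.3)/6 = 40.0500
Deviations from mean: 3.1500, -0.6500, -2.5500, -2.5500, 5.3500, -2.7500
Σ(x_t−x̄)(x_{t+1}−x̄) = (-2.0475) + (1.6575) + (6.5025) + (-13.6425) + (-14.7125) = -22.2425
Denominator Σ(x_t−x̄)² = 59.5350
r_1 = -22.2425 / 59.5350 = -0.374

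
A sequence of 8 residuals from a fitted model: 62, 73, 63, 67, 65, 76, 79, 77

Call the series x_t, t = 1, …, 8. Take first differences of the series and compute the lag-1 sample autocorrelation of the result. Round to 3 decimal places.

First differences Δx: 11, -10, 4, -2, 11, 3, -2
Mean of differences = 2.1429
Numerator Σ(Δx_t−Δx̄)(Δx_{t+1}−Δx̄) = -170.4490
Denominator Σ(Δx_t−Δx̄)² = 342.8571
r_1(Δx) = -170.4490 / 342.8571 = -0.497

-0.497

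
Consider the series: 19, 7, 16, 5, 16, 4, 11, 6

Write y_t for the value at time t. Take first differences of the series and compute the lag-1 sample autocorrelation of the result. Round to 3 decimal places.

-0.870

First differences Δy: -12, 9, -11, 11, -12, 7, -5
Mean of differences = -1.8571
Numerator Σ(Δy_t−Δȳ)(Δy_{t+1}−Δȳ) = -575.0204
Denominator Σ(Δy_t−Δȳ)² = 660.8571
r_1(Δy) = -575.0204 / 660.8571 = -0.870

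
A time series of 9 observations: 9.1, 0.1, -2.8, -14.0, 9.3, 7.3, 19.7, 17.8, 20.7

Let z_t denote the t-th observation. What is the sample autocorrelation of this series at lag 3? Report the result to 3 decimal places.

Mean z̄ = (9.1 + 0.1 − 2.8 − 14.0 + 9.3 + 7.3 + 19.7 + 17.8 + 20.7)/9 = 7.4667
Numerator Σ_{t=1}^{6}(z_t−z̄)(z_{t+3}−z̄) = -292.7267
Denominator Σ(z_t−z̄)² = 1058.1000
r_3 = -292.7267 / 1058.1000 = -0.277

-0.277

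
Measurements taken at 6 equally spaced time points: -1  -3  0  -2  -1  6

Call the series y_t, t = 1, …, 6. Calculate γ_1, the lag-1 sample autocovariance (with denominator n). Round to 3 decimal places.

Mean ȳ = (-1 − 3 + 0 − 2 − 1 + 6)/6 = -0.1667
Σ_{t=1}^{5}(y_t−ȳ)(y_{t+1}−ȳ) = -2.0278
γ_1 = -2.0278 / 6 = -0.338

-0.338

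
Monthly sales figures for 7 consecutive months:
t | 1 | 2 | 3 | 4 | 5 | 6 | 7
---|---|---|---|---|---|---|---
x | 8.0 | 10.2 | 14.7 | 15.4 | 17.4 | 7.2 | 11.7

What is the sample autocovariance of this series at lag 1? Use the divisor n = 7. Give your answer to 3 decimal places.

0.710

Mean x̄ = (8.0 + 10.2 + 14.7 + 15.4 + 17.4 + 7.2 + 11.7)/7 = 12.0857
Σ_{t=1}^{6}(x_t−x̄)(x_{t+1}−x̄) = 4.9727
γ_1 = 4.9727 / 7 = 0.710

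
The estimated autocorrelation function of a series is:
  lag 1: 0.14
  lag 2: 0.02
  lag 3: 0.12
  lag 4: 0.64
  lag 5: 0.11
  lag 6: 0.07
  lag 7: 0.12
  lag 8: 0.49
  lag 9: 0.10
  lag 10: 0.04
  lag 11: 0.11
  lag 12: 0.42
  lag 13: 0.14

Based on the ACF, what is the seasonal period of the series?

4

The largest autocorrelation is r_4 = 0.64, with weaker echoes at lags 8 (0.49) and 12 (0.42); the remaining lags stay at or below 0.14.
The dominant spike at lag 4 indicates a seasonal period of 4.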